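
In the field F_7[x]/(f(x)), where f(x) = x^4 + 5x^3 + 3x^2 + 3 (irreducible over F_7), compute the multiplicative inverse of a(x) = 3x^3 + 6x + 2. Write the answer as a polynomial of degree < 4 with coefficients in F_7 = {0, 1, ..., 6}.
a(x)^(-1) ≡ 2x^3 + 4x (mod f(x))

Since f is irreducible over F_7, F_7[x]/(f) is a field and a(x) ≠ 0 has an inverse. Apply the extended Euclidean algorithm to f(x) and a(x) in F_7[x]: f(x) = (5x + 4)·a(x) + (x^2 + x + 2);  a(x) = (3x + 4)·(x^2 + x + 2) + (3x + 1);  (x^2 + x + 2) = (5x + 1)·(3x + 1) + (1). The last nonzero remainder is the constant 1 = gcd(f, a) in F_7. Back-substituting through the division chain expresses 1 = s(x)·a(x) + t(x)·f(x) with s(x) ≡ 2x^3 + 4x (mod f), so a(x)^(-1) ≡ s(x) = 2x^3 + 4x (mod f). Check: (3x^3 + 6x + 2)·(2x^3 + 4x) = 6x^6 + 3x^4 + 4x^3 + 3x^2 + x ≡ 1 (mod x^4 + 5x^3 + 3x^2 + 3).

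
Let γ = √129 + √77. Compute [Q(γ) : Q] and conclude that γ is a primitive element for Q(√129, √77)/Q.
[Q(γ) : Q] = 4 (equivalently, Q(γ) = Q(√129, √77))

Obviously Q(γ) ⊆ Q(√129, √77), and [Q(√129, √77):Q] = 4 (since 129, 77 are distinct squarefree integers > 1 with 9933 not a perfect square). To show equality we compute the minimal polynomial of γ. From γ = √129 + √77: γ^2 = 129 + 2√(9933) + 77 = 206 + 2√(9933), so γ^2 - 206 = 2√(9933); squaring, (γ^2 - 206)^2 = 4·9933, i.e. γ^4 - 412γ^2 + 42436 - 39732 = 0, i.e. γ^4 - 412γ^2 + 2704 = 0. So γ is a root of x^4 - 412x^2 + 2704. This polynomial is irreducible over Q: it has no rational root (each ±√129 ± √77 is irrational), and any factorization into two quadratics over Q would force √(9933) ∈ Q (pairing opposite roots) or √129, √77 ∈ Q (other pairings), all impossible. Hence [Q(γ):Q] = 4 = [Q(√129, √77):Q], so Q(γ) = Q(√129, √77).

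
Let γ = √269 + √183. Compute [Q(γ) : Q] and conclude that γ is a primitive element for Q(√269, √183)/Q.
[Q(γ) : Q] = 4 (equivalently, Q(γ) = Q(√269, √183))

Obviously Q(γ) ⊆ Q(√269, √183), and [Q(√269, √183):Q] = 4 (since 269, 183 are distinct squarefree integers > 1 with 49227 not a perfect square). To show equality we compute the minimal polynomial of γ. From γ = √269 + √183: γ^2 = 269 + 2√(49227) + 183 = 452 + 2√(49227), so γ^2 - 452 = 2√(49227); squaring, (γ^2 - 452)^2 = 4·49227, i.e. γ^4 - 904γ^2 + 204304 - 196908 = 0, i.e. γ^4 - 904γ^2 + 7396 = 0. So γ is a root of x^4 - 904x^2 + 7396. This polynomial is irreducible over Q: it has no rational root (each ±√269 ± √183 is irrational), and any factorization into two quadratics over Q would force √(49227) ∈ Q (pairing opposite roots) or √269, √183 ∈ Q (other pairings), all impossible. Hence [Q(γ):Q] = 4 = [Q(√269, √183):Q], so Q(γ) = Q(√269, √183).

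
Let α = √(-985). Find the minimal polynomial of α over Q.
m_α(x) = x^2 + 985

α satisfies α^2 + 985 = 0, so x^2 + 985 annihilates α. Since d = -985 is squarefree and ≠ 1, it is not a perfect square in Q, so x^2 + 985 has no rational root and is therefore irreducible over Q (a degree-2 polynomial over a field is irreducible iff it has no root). Hence m_α(x) = x^2 + 985.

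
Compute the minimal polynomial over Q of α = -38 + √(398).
m_α(x) = x^2 + 76x + 1046

From α + 38 = √(398), squaring gives (α + 38)^2 = 398, i.e. α^2 + 76α + 1444 = 398, so α^2 + 76α + 1046 = 0. The discriminant of x^2 + 76x + 1046 is (76)^2 - 4·(1046) = 5776 - 4184 = 1592, and 4·(398) is not a perfect square in Q since 398 is squarefree and ≠ 1. Hence x^2 + 76x + 1046 is irreducible over Q and is the minimal polynomial of α.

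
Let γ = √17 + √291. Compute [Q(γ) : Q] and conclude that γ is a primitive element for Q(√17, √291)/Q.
[Q(γ) : Q] = 4 (equivalently, Q(γ) = Q(√17, √291))

Obviously Q(γ) ⊆ Q(√17, √291), and [Q(√17, √291):Q] = 4 (since 17, 291 are distinct squarefree integers > 1 with 4947 not a perfect square). To show equality we compute the minimal polynomial of γ. From γ = √17 + √291: γ^2 = 17 + 2√(4947) + 291 = 308 + 2√(4947), so γ^2 - 308 = 2√(4947); squaring, (γ^2 - 308)^2 = 4·4947, i.e. γ^4 - 616γ^2 + 94864 - 19788 = 0, i.e. γ^4 - 616γ^2 + 75076 = 0. So γ is a root of x^4 - 616x^2 + 75076. This polynomial is irreducible over Q: it has no rational root (each ±√17 ± √291 is irrational), and any factorization into two quadratics over Q would force √(4947) ∈ Q (pairing opposite roots) or √17, √291 ∈ Q (other pairings), all impossible. Hence [Q(γ):Q] = 4 = [Q(√17, √291):Q], so Q(γ) = Q(√17, √291).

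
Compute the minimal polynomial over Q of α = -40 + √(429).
m_α(x) = x^2 + 80x + 1171

From α + 40 = √(429), squaring gives (α + 40)^2 = 429, i.e. α^2 + 80α + 1600 = 429, so α^2 + 80α + 1171 = 0. The discriminant of x^2 + 80x + 1171 is (80)^2 - 4·(1171) = 6400 - 4684 = 1716, and 4·(429) is not a perfect square in Q since 429 is squarefree and ≠ 1. Hence x^2 + 80x + 1171 is irreducible over Q and is the minimal polynomial of α.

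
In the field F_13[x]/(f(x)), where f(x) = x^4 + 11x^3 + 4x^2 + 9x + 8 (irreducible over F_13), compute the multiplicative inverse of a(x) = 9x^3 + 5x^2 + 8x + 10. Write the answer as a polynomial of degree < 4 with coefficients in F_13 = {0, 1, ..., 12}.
a(x)^(-1) ≡ 6x^3 + 11x^2 + 7x (mod f(x))

Since f is irreducible over F_13, F_13[x]/(f) is a field and a(x) ≠ 0 has an inverse. Apply the extended Euclidean algorithm to f(x) and a(x) in F_13[x]: f(x) = (3x + 1)·a(x) + (x^2 + 10x + 11);  a(x) = (9x + 6)·(x^2 + 10x + 11) + (5x + 9);  (x^2 + 10x + 11) = (8x + 11)·(5x + 9) + (3). The last nonzero remainder is the constant 3 = gcd(f, a) in F_13. Back-substituting through the division chain expresses 3 = s(x)·a(x) + t(x)·f(x) with s(x) ≡ 5x^3 + 7x^2 + 8x (mod f), so (5x^3 + 7x^2 + 8x)·a(x) ≡ 3 (mod f). Multiplying by 3^(-1) ≡ 9 in F_13 gives a(x)^(-1) ≡ 9·(5x^3 + 7x^2 + 8x) ≡ 6x^3 + 11x^2 + 7x (mod f). Check: (9x^3 + 5x^2 + 8x + 10)·(6x^3 + 11x^2 + 7x) = 2x^6 + 12x^5 + 10x^4 + x^3 + 10x^2 + 5x ≡ 1 (mod x^4 + 11x^3 + 4x^2 + 9x + 8).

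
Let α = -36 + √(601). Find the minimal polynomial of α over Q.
m_α(x) = x^2 + 72x + 695

From α + 36 = √(601), squaring gives (α + 36)^2 = 601, i.e. α^2 + 72α + 1296 = 601, so α^2 + 72α + 695 = 0. The discriminant of x^2 + 72x + 695 is (72)^2 - 4·(695) = 5184 - 2780 = 2404, and 4·(601) is not a perfect square in Q since 601 is squarefree and ≠ 1. Hence x^2 + 72x + 695 is irreducible over Q and is the minimal polynomial of α.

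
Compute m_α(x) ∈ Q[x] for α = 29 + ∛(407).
m_α(x) = x^3 - 87x^2 + 2523x - 24796

Set β = α - 29 = ∛(407), so β^3 = 407. Then (α - 29)^3 - 407 = 0, i.e. α is a root of g(x) = (x - 29)^3 - 407 = x^3 - 87x^2 + 2523x - 24796. Since g(x) = h(x - 29) where h(x) = x^3 - 407, and h is irreducible over Q (because 407 is not a perfect cube, so h has no rational root, and a monic cubic with no rational root is irreducible), g is also irreducible (irreducibility is preserved under the substitution x → x - 29). Hence m_α(x) = x^3 - 87x^2 + 2523x - 24796.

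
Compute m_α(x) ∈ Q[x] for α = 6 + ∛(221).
m_α(x) = x^3 - 18x^2 + 108x - 437

Set β = α - 6 = ∛(221), so β^3 = 221. Then (α - 6)^3 - 221 = 0, i.e. α is a root of g(x) = (x - 6)^3 - 221 = x^3 - 18x^2 + 108x - 437. Since g(x) = h(x - 6) where h(x) = x^3 - 221, and h is irreducible over Q (because 221 is not a perfect cube, so h has no rational root, and a monic cubic with no rational root is irreducible), g is also irreducible (irreducibility is preserved under the substitution x → x - 6). Hence m_α(x) = x^3 - 18x^2 + 108x - 437.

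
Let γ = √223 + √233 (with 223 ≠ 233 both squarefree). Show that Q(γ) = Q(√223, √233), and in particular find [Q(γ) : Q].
[Q(γ) : Q] = 4 (equivalently, Q(γ) = Q(√223, √233))

Obviously Q(γ) ⊆ Q(√223, √233), and [Q(√223, √233):Q] = 4 (since 223, 233 are distinct squarefree integers > 1 with 51959 not a perfect square). To show equality we compute the minimal polynomial of γ. From γ = √223 + √233: γ^2 = 223 + 2√(51959) + 233 = 456 + 2√(51959), so γ^2 - 456 = 2√(51959); squaring, (γ^2 - 456)^2 = 4·51959, i.e. γ^4 - 912γ^2 + 207936 - 207836 = 0, i.e. γ^4 - 912γ^2 + 100 = 0. So γ is a root of x^4 - 912x^2 + 100. This polynomial is irreducible over Q: it has no rational root (each ±√223 ± √233 is irrational), and any factorization into two quadratics over Q would force √(51959) ∈ Q (pairing opposite roots) or √223, √233 ∈ Q (other pairings), all impossible. Hence [Q(γ):Q] = 4 = [Q(√223, √233):Q], so Q(γ) = Q(√223, √233).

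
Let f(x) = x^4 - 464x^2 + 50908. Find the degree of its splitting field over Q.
[K : Q] = 4

Solving the quadratic in x^2: x^2 = (464 ± √(464^2 - 4·50908))/2 = (464 ± √11664)/2 = (464 ± 108)/2, giving x^2 = 286 or x^2 = 178. So f(x) = (x^2 - 286)(x^2 - 178) and the roots of f are ±√286, ±√178. Hence the splitting field is K = Q(√286, √178). Since 286 and 178 are distinct squarefree integers > 1, their product 50908 is not a perfect square, so √178 ∉ Q(√286). By the tower law [K:Q] = [Q(√286,√178):Q(√286)] · [Q(√286):Q] = 2 · 2 = 4.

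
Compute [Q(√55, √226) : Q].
[Q(√55, √226) : Q] = 4

[Q(√55):Q] = 2 (min poly x^2 - 55, irreducible since 55 is squarefree > 1). For the top step, suppose √226 ∈ Q(√55), say √226 = c + d√55 with c, d ∈ Q. Squaring: 226 = c^2 + 55d^2 + 2cd√55. Since √55 ∉ Q this forces 2cd = 0. If d = 0 then √226 = c ∈ Q, contradicting 226 squarefree > 1. If c = 0 then 226 = 55d^2, so 55·226 = (55d)^2 is a perfect square in Q — but 55·226 = 12430 is not a perfect square (since 55 and 226 are distinct squarefree integers). Contradiction. Hence √226 ∉ Q(√55), so x^2 - 226 stays irreducible over Q(√55) and [Q(√55, √226) : Q(√55)] = 2. By the tower law, [Q(√55, √226) : Q] = 2 · 2 = 4.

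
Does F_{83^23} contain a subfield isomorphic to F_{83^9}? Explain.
No: F_{83^9} is not a subfield of F_{83^23}

F_{p^m} embeds in F_{p^n} iff m | n. Here 9 ∤ 23 (since 23 = 2·9 + 5 with remainder 5 ≠ 0), so F_{83^9} is not a subfield of F_{83^23}. Equivalently: if it were, the tower law would give 9 = [F_{83^9}:F_83] dividing [F_{83^23}:F_83] = 23, contradiction.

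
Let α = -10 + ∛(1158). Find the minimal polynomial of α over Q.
m_α(x) = x^3 + 30x^2 + 300x - 158

Set β = α + 10 = ∛(1158), so β^3 = 1158. Then (α + 10)^3 - 1158 = 0, i.e. α is a root of g(x) = (x + 10)^3 - 1158 = x^3 + 30x^2 + 300x - 158. Since g(x) = h(x + 10) where h(x) = x^3 - 1158, and h is irreducible over Q (because 1158 is not a perfect cube, so h has no rational root, and a monic cubic with no rational root is irreducible), g is also irreducible (irreducibility is preserved under the substitution x → x + 10). Hence m_α(x) = x^3 + 30x^2 + 300x - 158.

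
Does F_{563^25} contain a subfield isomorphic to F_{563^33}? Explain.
No: F_{563^33} is not a subfield of F_{563^25}

F_{p^m} embeds in F_{p^n} iff m | n. Here 33 ∤ 25 (since 25 = 0·33 + 25 with remainder 25 ≠ 0), so F_{563^33} is not a subfield of F_{563^25}. Equivalently: if it were, the tower law would give 33 = [F_{563^33}:F_563] dividing [F_{563^25}:F_563] = 25, contradiction.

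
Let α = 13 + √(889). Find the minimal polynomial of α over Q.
m_α(x) = x^2 - 26x - 720

From α - 13 = √(889), squaring gives (α - 13)^2 = 889, i.e. α^2 - 26α + 169 = 889, so α^2 - 26α - 720 = 0. The discriminant of x^2 - 26x - 720 is (-26)^2 - 4·(-720) = 676 + 2880 = 3556, and 4·(889) is not a perfect square in Q since 889 is squarefree and ≠ 1. Hence x^2 - 26x - 720 is irreducible over Q and is the minimal polynomial of α.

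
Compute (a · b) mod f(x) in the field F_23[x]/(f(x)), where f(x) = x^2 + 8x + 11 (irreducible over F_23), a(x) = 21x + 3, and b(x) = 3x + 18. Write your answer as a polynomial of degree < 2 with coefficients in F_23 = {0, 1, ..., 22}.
a · b ≡ 21x + 5 (mod f(x))

Multiply in F_23[x]: a(x)·b(x) = (21x + 3)·(3x + 18) = 17x^2 + 19x + 8. This has degree ≥ 2, so divide by f(x) over F_23: 17x^2 + 19x + 8 = (17)·(x^2 + 8x + 11) + (21x + 5). Hence a·b ≡ 21x + 5 (mod f). (F_23[x]/(f) is a field with 23^2 = 529 elements since f is irreducible of degree 2.)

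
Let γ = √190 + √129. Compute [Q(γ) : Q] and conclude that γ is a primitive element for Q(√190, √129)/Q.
[Q(γ) : Q] = 4 (equivalently, Q(γ) = Q(√190, √129))

Obviously Q(γ) ⊆ Q(√190, √129), and [Q(√190, √129):Q] = 4 (since 190, 129 are distinct squarefree integers > 1 with 24510 not a perfect square). To show equality we compute the minimal polynomial of γ. From γ = √190 + √129: γ^2 = 190 + 2√(24510) + 129 = 319 + 2√(24510), so γ^2 - 319 = 2√(24510); squaring, (γ^2 - 319)^2 = 4·24510, i.e. γ^4 - 638γ^2 + 101761 - 98040 = 0, i.e. γ^4 - 638γ^2 + 3721 = 0. So γ is a root of x^4 - 638x^2 + 3721. This polynomial is irreducible over Q: it has no rational root (each ±√190 ± √129 is irrational), and any factorization into two quadratics over Q would force √(24510) ∈ Q (pairing opposite roots) or √190, √129 ∈ Q (other pairings), all impossible. Hence [Q(γ):Q] = 4 = [Q(√190, √129):Q], so Q(γ) = Q(√190, √129).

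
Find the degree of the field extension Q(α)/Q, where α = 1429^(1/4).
[Q(α):Q] = 4

α is a root of x^4 - 1429. By Eisenstein's criterion at the prime p = 1429 (which divides the constant term 1429 but p^2 = 2042041 does not, since 1429 is squarefree), x^4 - 1429 is irreducible over Q. Hence [Q(α):Q] = 4.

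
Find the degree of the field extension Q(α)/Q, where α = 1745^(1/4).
[Q(α):Q] = 4

α is a root of x^4 - 1745. By Eisenstein's criterion at the prime p = 5 (which divides the constant term 1745 but p^2 = 25 does not, since 1745 is squarefree), x^4 - 1745 is irreducible over Q. Hence [Q(α):Q] = 4.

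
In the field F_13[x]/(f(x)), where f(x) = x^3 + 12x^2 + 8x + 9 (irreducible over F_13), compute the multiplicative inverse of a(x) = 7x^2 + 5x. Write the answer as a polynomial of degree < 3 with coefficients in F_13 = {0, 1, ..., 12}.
a(x)^(-1) ≡ 7x^2 + 8x + 8 (mod f(x))

Since f is irreducible over F_13, F_13[x]/(f) is a field and a(x) ≠ 0 has an inverse. Apply the extended Euclidean algorithm to f(x) and a(x) in F_13[x]: f(x) = (2x + 4)·a(x) + (x + 9);  a(x) = (7x + 7)·(x + 9) + (2). The last nonzero remainder is the constant 2 = gcd(f, a) in F_13. Back-substituting through the division chain expresses 2 = s(x)·a(x) + t(x)·f(x) with s(x) ≡ x^2 + 3x + 3 (mod f), so (x^2 + 3x + 3)·a(x) ≡ 2 (mod f). Multiplying by 2^(-1) ≡ 7 in F_13 gives a(x)^(-1) ≡ 7·(x^2 + 3x + 3) ≡ 7x^2 + 8x + 8 (mod f). Check: (7x^2 + 5x)·(7x^2 + 8x + 8) = 10x^4 + 5x^2 + x ≡ 1 (mod x^3 + 12x^2 + 8x + 9).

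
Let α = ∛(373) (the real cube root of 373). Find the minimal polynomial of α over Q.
m_α(x) = x^3 - 373

α satisfies α^3 = 373, so x^3 - 373 annihilates α. By the rational root test, a rational root p/q (in lowest terms) of x^3 - 373 would satisfy p^3 = 373 q^3, forcing q = 1 and p^3 = 373; but 373 is not a perfect cube, contradiction. A monic cubic over Q with no rational root is irreducible (any nontrivial factorization would include a linear factor). Hence x^3 - 373 is the minimal polynomial of α, and in particular [Q(α):Q] = 3.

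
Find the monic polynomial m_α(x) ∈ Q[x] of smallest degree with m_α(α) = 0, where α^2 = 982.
m_α(x) = x^2 - 982

α satisfies α^2 - 982 = 0, so x^2 - 982 annihilates α. Since d = 982 is squarefree and ≠ 1, it is not a perfect square in Q, so x^2 - 982 has no rational root and is therefore irreducible over Q (a degree-2 polynomial over a field is irreducible iff it has no root). Hence m_α(x) = x^2 - 982.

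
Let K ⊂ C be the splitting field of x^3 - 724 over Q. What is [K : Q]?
[K : Q] = 6

The roots of x^3 - 724 are ∛724, ω∛724, ω^2∛724 where ω = e^(2πi/3) is a primitive cube root of unity, so K = Q(∛724, ω). Now [Q(∛724):Q] = 3 (since 724 is not a perfect cube, x^3 - 724 is irreducible) and [Q(ω):Q] = 2. Both 2 and 3 divide [K:Q], and [K:Q] ≤ 3·2 = 6, so [K:Q] = 6. (Equivalently: Q(∛724) ⊂ R but ω ∉ R, so [K : Q(∛724)] = 2.)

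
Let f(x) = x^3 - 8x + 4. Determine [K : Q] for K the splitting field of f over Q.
[K : Q] = 6

By the rational root test, any rational root of the monic integer polynomial f(x) = x^3 - 8x + 4 must be an integer dividing the constant term 4, i.e. one of ±{1, 2, 4}. Evaluating: f(1) = -3, f(-1) = 11, f(2) = -4, f(-2) = 12, f(4) = 36, f(-4) = -28; none is 0, so f has no rational root and is therefore irreducible over Q (a cubic with no linear factor over a field is irreducible). For an irreducible cubic, the Galois group is A_3 or S_3 according as the discriminant disc(f) = -4a^3 - 27b^2 = -4·(-8)^3 - 27·(4)^2 = 1616 is or is not a square in Q. Here disc(f) = 1616 is not a perfect square in Q, so the Galois group of f over Q is not contained in A_3 and must be all of S_3. The splitting field has degree |S_3| = 6 over Q, so [K : Q] = 6.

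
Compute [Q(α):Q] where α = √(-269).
[Q(α):Q] = 2

[Q(α):Q] equals the degree of the minimal polynomial of α. Here α^2 = -269 and x^2 + 269 is irreducible (d = -269 is squarefree, ≠ 1, hence not a square), so deg(m_α) = 2. Thus [Q(α):Q] = 2.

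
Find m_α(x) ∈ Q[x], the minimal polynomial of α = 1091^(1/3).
m_α(x) = x^3 - 1091

α satisfies α^3 = 1091, so x^3 - 1091 annihilates α. By the rational root test, a rational root p/q (in lowest terms) of x^3 - 1091 would satisfy p^3 = 1091 q^3, forcing q = 1 and p^3 = 1091; but 1091 is not a perfect cube, contradiction. A monic cubic over Q with no rational root is irreducible (any nontrivial factorization would include a linear factor). Hence x^3 - 1091 is the minimal polynomial of α, and in particular [Q(α):Q] = 3.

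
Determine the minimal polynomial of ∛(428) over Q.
m_α(x) = x^3 - 428

α satisfies α^3 = 428, so x^3 - 428 annihilates α. By the rational root test, a rational root p/q (in lowest terms) of x^3 - 428 would satisfy p^3 = 428 q^3, forcing q = 1 and p^3 = 428; but 428 is not a perfect cube, contradiction. A monic cubic over Q with no rational root is irreducible (any nontrivial factorization would include a linear factor). Hence x^3 - 428 is the minimal polynomial of α, and in particular [Q(α):Q] = 3.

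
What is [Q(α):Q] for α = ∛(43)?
[Q(α):Q] = 3

The minimal polynomial of α is x^3 - 43, irreducible over Q since 43 is not a perfect cube (so x^3 - 43 has no rational root). Hence [Q(α):Q] = deg(m_α) = 3.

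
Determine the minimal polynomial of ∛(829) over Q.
m_α(x) = x^3 - 829

α satisfies α^3 = 829, so x^3 - 829 annihilates α. By the rational root test, a rational root p/q (in lowest terms) of x^3 - 829 would satisfy p^3 = 829 q^3, forcing q = 1 and p^3 = 829; but 829 is not a perfect cube, contradiction. A monic cubic over Q with no rational root is irreducible (any nontrivial factorization would include a linear factor). Hence x^3 - 829 is the minimal polynomial of α, and in particular [Q(α):Q] = 3.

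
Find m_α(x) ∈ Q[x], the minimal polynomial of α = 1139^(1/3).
m_α(x) = x^3 - 1139

α satisfies α^3 = 1139, so x^3 - 1139 annihilates α. By the rational root test, a rational root p/q (in lowest terms) of x^3 - 1139 would satisfy p^3 = 1139 q^3, forcing q = 1 and p^3 = 1139; but 1139 is not a perfect cube, contradiction. A monic cubic over Q with no rational root is irreducible (any nontrivial factorization would include a linear factor). Hence x^3 - 1139 is the minimal polynomial of α, and in particular [Q(α):Q] = 3.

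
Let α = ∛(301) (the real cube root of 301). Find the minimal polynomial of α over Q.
m_α(x) = x^3 - 301

α satisfies α^3 = 301, so x^3 - 301 annihilates α. By the rational root test, a rational root p/q (in lowest terms) of x^3 - 301 would satisfy p^3 = 301 q^3, forcing q = 1 and p^3 = 301; but 301 is not a perfect cube, contradiction. A monic cubic over Q with no rational root is irreducible (any nontrivial factorization would include a linear factor). Hence x^3 - 301 is the minimal polynomial of α, and in particular [Q(α):Q] = 3.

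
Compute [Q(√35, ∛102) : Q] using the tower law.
[Q(√35, ∛102) : Q] = 6

Let L = Q(√35, ∛102). Since Q(√35) ⊂ L and [Q(√35):Q] = 2, the tower law gives 2 | [L:Q]. Likewise Q(∛102) ⊂ L with [Q(∛102):Q] = 3 (because 102 is not a perfect cube), so 3 | [L:Q]. As gcd(2,3) = 1, [L:Q] is divisible by 6. Conversely L is generated over Q by √35 and ∛102, so [L:Q] ≤ 2·3 = 6. Therefore [Q(√35, ∛102) : Q] = 6.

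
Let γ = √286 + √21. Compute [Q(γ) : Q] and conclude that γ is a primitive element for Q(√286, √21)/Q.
[Q(γ) : Q] = 4 (equivalently, Q(γ) = Q(√286, √21))

Obviously Q(γ) ⊆ Q(√286, √21), and [Q(√286, √21):Q] = 4 (since 286, 21 are distinct squarefree integers > 1 with 6006 not a perfect square). To show equality we compute the minimal polynomial of γ. From γ = √286 + √21: γ^2 = 286 + 2√(6006) + 21 = 307 + 2√(6006), so γ^2 - 307 = 2√(6006); squaring, (γ^2 - 307)^2 = 4·6006, i.e. γ^4 - 614γ^2 + 94249 - 24024 = 0, i.e. γ^4 - 614γ^2 + 70225 = 0. So γ is a root of x^4 - 614x^2 + 70225. This polynomial is irreducible over Q: it has no rational root (each ±√286 ± √21 is irrational), and any factorization into two quadratics over Q would force √(6006) ∈ Q (pairing opposite roots) or √286, √21 ∈ Q (other pairings), all impossible. Hence [Q(γ):Q] = 4 = [Q(√286, √21):Q], so Q(γ) = Q(√286, √21).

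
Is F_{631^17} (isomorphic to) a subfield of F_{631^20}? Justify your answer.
No: F_{631^17} is not a subfield of F_{631^20}

F_{p^m} embeds in F_{p^n} iff m | n. Here 17 ∤ 20 (since 20 = 1·17 + 3 with remainder 3 ≠ 0), so F_{631^17} is not a subfield of F_{631^20}. Equivalently: if it were, the tower law would give 17 = [F_{631^17}:F_631] dividing [F_{631^20}:F_631] = 20, contradiction.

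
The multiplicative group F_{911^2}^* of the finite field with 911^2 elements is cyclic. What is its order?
|F_{911^2}^*| = 829920

F_{911^2} has 911^2 = 829921 elements; its multiplicative group consists of all nonzero elements, so |F_{911^2}^*| = 829921 - 1 = 829920. (It is cyclic since any finite subgroup of the multiplicative group of a field is cyclic.)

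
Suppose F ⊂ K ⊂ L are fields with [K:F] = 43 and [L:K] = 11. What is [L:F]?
[L:F] = 473

The tower law says that for any tower of field extensions F ⊂ K ⊂ L with finite degrees, [L:F] = [L:K] · [K:F]. Here this gives [L:F] = 11 · 43 = 473.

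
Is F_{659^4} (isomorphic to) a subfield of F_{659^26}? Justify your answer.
No: F_{659^4} is not a subfield of F_{659^26}

F_{p^m} embeds in F_{p^n} iff m | n. Here 4 ∤ 26 (since 26 = 6·4 + 2 with remainder 2 ≠ 0), so F_{659^4} is not a subfield of F_{659^26}. Equivalently: if it were, the tower law would give 4 = [F_{659^4}:F_659] dividing [F_{659^26}:F_659] = 26, contradiction.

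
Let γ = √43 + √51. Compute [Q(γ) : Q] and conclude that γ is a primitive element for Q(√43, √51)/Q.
[Q(γ) : Q] = 4 (equivalently, Q(γ) = Q(√43, √51))

Obviously Q(γ) ⊆ Q(√43, √51), and [Q(√43, √51):Q] = 4 (since 43, 51 are distinct squarefree integers > 1 with 2193 not a perfect square). To show equality we compute the minimal polynomial of γ. From γ = √43 + √51: γ^2 = 43 + 2√(2193) + 51 = 94 + 2√(2193), so γ^2 - 94 = 2√(2193); squaring, (γ^2 - 94)^2 = 4·2193, i.e. γ^4 - 188γ^2 + 8836 - 8772 = 0, i.e. γ^4 - 188γ^2 + 64 = 0. So γ is a root of x^4 - 188x^2 + 64. This polynomial is irreducible over Q: it has no rational root (each ±√43 ± √51 is irrational), and any factorization into two quadratics over Q would force √(2193) ∈ Q (pairing opposite roots) or √43, √51 ∈ Q (other pairings), all impossible. Hence [Q(γ):Q] = 4 = [Q(√43, √51):Q], so Q(γ) = Q(√43, √51).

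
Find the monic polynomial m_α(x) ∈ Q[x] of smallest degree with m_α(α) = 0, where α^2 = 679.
m_α(x) = x^2 - 679

α satisfies α^2 - 679 = 0, so x^2 - 679 annihilates α. Since d = 679 is squarefree and ≠ 1, it is not a perfect square in Q, so x^2 - 679 has no rational root and is therefore irreducible over Q (a degree-2 polynomial over a field is irreducible iff it has no root). Hence m_α(x) = x^2 - 679.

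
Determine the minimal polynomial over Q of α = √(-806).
m_α(x) = x^2 + 806

α satisfies α^2 + 806 = 0, so x^2 + 806 annihilates α. Since d = -806 is squarefree and ≠ 1, it is not a perfect square in Q, so x^2 + 806 has no rational root and is therefore irreducible over Q (a degree-2 polynomial over a field is irreducible iff it has no root). Hence m_α(x) = x^2 + 806.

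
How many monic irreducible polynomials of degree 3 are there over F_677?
There are 103429352 monic irreducible polynomials of degree 3 over F_677

Each element of F_{677^3} that lies in no proper subfield is a root of exactly one monic irreducible of degree 3 over F_677, and each such polynomial has 3 distinct roots in F_{677^3}. By Möbius inversion the count is N_677(3) = (1/3) Σ_{d|3} μ(3/d) · 677^d = (1/3)(μ(3)·677^1 + μ(1)·677^3) = 310288056/3 = 103429352.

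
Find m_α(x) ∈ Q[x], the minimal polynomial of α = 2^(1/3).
m_α(x) = x^3 - 2

α satisfies α^3 = 2, so x^3 - 2 annihilates α. By the rational root test, a rational root p/q (in lowest terms) of x^3 - 2 would satisfy p^3 = 2 q^3, forcing q = 1 and p^3 = 2; but 2 is not a perfect cube, contradiction. A monic cubic over Q with no rational root is irreducible (any nontrivial factorization would include a linear factor). Hence x^3 - 2 is the minimal polynomial of α, and in particular [Q(α):Q] = 3.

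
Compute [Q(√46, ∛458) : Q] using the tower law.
[Q(√46, ∛458) : Q] = 6

Let L = Q(√46, ∛458). Since Q(√46) ⊂ L and [Q(√46):Q] = 2, the tower law gives 2 | [L:Q]. Likewise Q(∛458) ⊂ L with [Q(∛458):Q] = 3 (because 458 is not a perfect cube), so 3 | [L:Q]. As gcd(2,3) = 1, [L:Q] is divisible by 6. Conversely L is generated over Q by √46 and ∛458, so [L:Q] ≤ 2·3 = 6. Therefore [Q(√46, ∛458) : Q] = 6.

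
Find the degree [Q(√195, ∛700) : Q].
[Q(√195, ∛700) : Q] = 6

Let L = Q(√195, ∛700). Since Q(√195) ⊂ L and [Q(√195):Q] = 2, the tower law gives 2 | [L:Q]. Likewise Q(∛700) ⊂ L with [Q(∛700):Q] = 3 (because 700 is not a perfect cube), so 3 | [L:Q]. As gcd(2,3) = 1, [L:Q] is divisible by 6. Conversely L is generated over Q by √195 and ∛700, so [L:Q] ≤ 2·3 = 6. Therefore [Q(√195, ∛700) : Q] = 6.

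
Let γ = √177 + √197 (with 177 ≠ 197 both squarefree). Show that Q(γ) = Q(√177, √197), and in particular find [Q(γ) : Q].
[Q(γ) : Q] = 4 (equivalently, Q(γ) = Q(√177, √197))

Obviously Q(γ) ⊆ Q(√177, √197), and [Q(√177, √197):Q] = 4 (since 177, 197 are distinct squarefree integers > 1 with 34869 not a perfect square). To show equality we compute the minimal polynomial of γ. From γ = √177 + √197: γ^2 = 177 + 2√(34869) + 197 = 374 + 2√(34869), so γ^2 - 374 = 2√(34869); squaring, (γ^2 - 374)^2 = 4·34869, i.e. γ^4 - 748γ^2 + 139876 - 139476 = 0, i.e. γ^4 - 748γ^2 + 400 = 0. So γ is a root of x^4 - 748x^2 + 400. This polynomial is irreducible over Q: it has no rational root (each ±√177 ± √197 is irrational), and any factorization into two quadratics over Q would force √(34869) ∈ Q (pairing opposite roots) or √177, √197 ∈ Q (other pairings), all impossible. Hence [Q(γ):Q] = 4 = [Q(√177, √197):Q], so Q(γ) = Q(√177, √197).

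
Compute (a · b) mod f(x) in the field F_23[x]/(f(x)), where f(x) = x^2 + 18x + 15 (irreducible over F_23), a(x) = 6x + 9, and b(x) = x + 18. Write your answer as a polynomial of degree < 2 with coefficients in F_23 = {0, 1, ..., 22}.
a · b ≡ 9x + 3 (mod f(x))

Multiply in F_23[x]: a(x)·b(x) = (6x + 9)·(x + 18) = 6x^2 + 2x + 1. This has degree ≥ 2, so divide by f(x) over F_23: 6x^2 + 2x + 1 = (6)·(x^2 + 18x + 15) + (9x + 3). Hence a·b ≡ 9x + 3 (mod f). (F_23[x]/(f) is a field with 23^2 = 529 elements since f is irreducible of degree 2.)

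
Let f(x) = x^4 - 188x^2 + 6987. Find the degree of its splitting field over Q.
[K : Q] = 4

Solving the quadratic in x^2: x^2 = (188 ± √(188^2 - 4·6987))/2 = (188 ± √7396)/2 = (188 ± 86)/2, giving x^2 = 137 or x^2 = 51. So f(x) = (x^2 - 137)(x^2 - 51) and the roots of f are ±√137, ±√51. Hence the splitting field is K = Q(√137, √51). Since 137 and 51 are distinct squarefree integers > 1, their product 6987 is not a perfect square, so √51 ∉ Q(√137). By the tower law [K:Q] = [Q(√137,√51):Q(√137)] · [Q(√137):Q] = 2 · 2 = 4.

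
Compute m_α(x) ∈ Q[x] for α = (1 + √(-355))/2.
m_α(x) = x^2 - x + 89

From 2α - 1 = √(-355), squaring gives (2α - 1)^2 = -355, i.e. 4α^2 - 4α + 1 = -355, so α^2 - α + (1 + 355)/4 = 0. Since -355 ≡ 1 (mod 4), (1 + 355)/4 = 89 ∈ Z. The polynomial x^2 - x + 89 has discriminant 1 - 4·(89) = -355, which is not a perfect square in Q (d = -355 is squarefree and ≠ 1), so x^2 - x + 89 is irreducible over Q. It is the minimal polynomial of α.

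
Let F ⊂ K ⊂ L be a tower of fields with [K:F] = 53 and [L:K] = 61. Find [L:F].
[L:F] = 3233

The tower law says that for any tower of field extensions F ⊂ K ⊂ L with finite degrees, [L:F] = [L:K] · [K:F]. Here this gives [L:F] = 61 · 53 = 3233.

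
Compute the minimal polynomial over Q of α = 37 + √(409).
m_α(x) = x^2 - 74x + 960

From α - 37 = √(409), squaring gives (α - 37)^2 = 409, i.e. α^2 - 74α + 1369 = 409, so α^2 - 74α + 960 = 0. The discriminant of x^2 - 74x + 960 is (-74)^2 - 4·(960) = 5476 - 3840 = 1636, and 4·(409) is not a perfect square in Q since 409 is squarefree and ≠ 1. Hence x^2 - 74x + 960 is irreducible over Q and is the minimal polynomial of α.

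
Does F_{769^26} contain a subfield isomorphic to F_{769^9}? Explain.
No: F_{769^9} is not a subfield of F_{769^26}

F_{p^m} embeds in F_{p^n} iff m | n. Here 9 ∤ 26 (since 26 = 2·9 + 8 with remainder 8 ≠ 0), so F_{769^9} is not a subfield of F_{769^26}. Equivalently: if it were, the tower law would give 9 = [F_{769^9}:F_769] dividing [F_{769^26}:F_769] = 26, contradiction.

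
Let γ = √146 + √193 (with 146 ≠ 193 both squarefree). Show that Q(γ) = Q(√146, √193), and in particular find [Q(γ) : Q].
[Q(γ) : Q] = 4 (equivalently, Q(γ) = Q(√146, √193))

Obviously Q(γ) ⊆ Q(√146, √193), and [Q(√146, √193):Q] = 4 (since 146, 193 are distinct squarefree integers > 1 with 28178 not a perfect square). To show equality we compute the minimal polynomial of γ. From γ = √146 + √193: γ^2 = 146 + 2√(28178) + 193 = 339 + 2√(28178), so γ^2 - 339 = 2√(28178); squaring, (γ^2 - 339)^2 = 4·28178, i.e. γ^4 - 678γ^2 + 114921 - 112712 = 0, i.e. γ^4 - 678γ^2 + 2209 = 0. So γ is a root of x^4 - 678x^2 + 2209. This polynomial is irreducible over Q: it has no rational root (each ±√146 ± √193 is irrational), and any factorization into two quadratics over Q would force √(28178) ∈ Q (pairing opposite roots) or √146, √193 ∈ Q (other pairings), all impossible. Hence [Q(γ):Q] = 4 = [Q(√146, √193):Q], so Q(γ) = Q(√146, √193).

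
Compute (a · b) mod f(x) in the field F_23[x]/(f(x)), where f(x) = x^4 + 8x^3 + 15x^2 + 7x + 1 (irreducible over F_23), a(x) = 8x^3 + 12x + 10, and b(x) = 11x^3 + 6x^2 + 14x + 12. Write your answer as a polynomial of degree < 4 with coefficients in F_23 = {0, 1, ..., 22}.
a · b ≡ 20x^2 + 3x + 19 (mod f(x))

Multiply in F_23[x]: a(x)·b(x) = (8x^3 + 12x + 10)·(11x^3 + 6x^2 + 14x + 12) = 19x^6 + 2x^5 + 14x^4 + 2x^3 + 21x^2 + 8x + 5. This has degree ≥ 4, so divide by f(x) over F_23: 19x^6 + 2x^5 + 14x^4 + 2x^3 + 21x^2 + 8x + 5 = (19x^2 + 11x + 9)·(x^4 + 8x^3 + 15x^2 + 7x + 1) + (20x^2 + 3x + 19). Hence a·b ≡ 20x^2 + 3x + 19 (mod f). (F_23[x]/(f) is a field with 23^4 = 279841 elements since f is irreducible of degree 4.)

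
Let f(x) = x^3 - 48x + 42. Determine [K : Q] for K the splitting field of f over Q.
[K : Q] = 6

By the rational root test, any rational root of the monic integer polynomial f(x) = x^3 - 48x + 42 must be an integer dividing the constant term 42, i.e. one of ±{1, 2, 3, 6, 7, 14, 21, 42}. Evaluating: f(1) = -5, f(-1) = 89, f(2) = -46, f(-2) = 130, f(3) = -75, f(-3) = 159, f(6) = -30, f(-6) = 114, f(7) = 49, f(-7) = 35, f(14) = 2114, f(-14) = -2030, f(21) = 8295, f(-21) = -8211, f(42) = 72114, f(-42) = -72030; none is 0, so f has no rational root and is therefore irreducible over Q (a cubic with no linear factor over a field is irreducible). For an irreducible cubic, the Galois group is A_3 or S_3 according as the discriminant disc(f) = -4a^3 - 27b^2 = -4·(-48)^3 - 27·(42)^2 = 394740 is or is not a square in Q. Here disc(f) = 394740 is not a perfect square in Q, so the Galois group of f over Q is not contained in A_3 and must be all of S_3. The splitting field has degree |S_3| = 6 over Q, so [K : Q] = 6.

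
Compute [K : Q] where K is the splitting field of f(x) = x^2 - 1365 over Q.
[K : Q] = 2

f(x) = x^2 - 1365 factors as (x - √1365)(x + √1365). The splitting field is K = Q(√1365). Since 1365 is squarefree and > 1, it is not a perfect square, so x^2 - 1365 is irreducible over Q and [Q(√1365) : Q] = 2. Hence [K : Q] = 2.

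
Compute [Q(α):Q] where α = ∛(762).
[Q(α):Q] = 3

The minimal polynomial of α is x^3 - 762, irreducible over Q since 762 is not a perfect cube (so x^3 - 762 has no rational root). Hence [Q(α):Q] = deg(m_α) = 3.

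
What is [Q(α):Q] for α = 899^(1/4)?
[Q(α):Q] = 4

α is a root of x^4 - 899. By Eisenstein's criterion at the prime p = 29 (which divides the constant term 899 but p^2 = 841 does not, since 899 is squarefree), x^4 - 899 is irreducible over Q. Hence [Q(α):Q] = 4.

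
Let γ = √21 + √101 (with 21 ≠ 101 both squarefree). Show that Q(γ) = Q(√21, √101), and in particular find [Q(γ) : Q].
[Q(γ) : Q] = 4 (equivalently, Q(γ) = Q(√21, √101))

Obviously Q(γ) ⊆ Q(√21, √101), and [Q(√21, √101):Q] = 4 (since 21, 101 are distinct squarefree integers > 1 with 2121 not a perfect square). To show equality we compute the minimal polynomial of γ. From γ = √21 + √101: γ^2 = 21 + 2√(2121) + 101 = 122 + 2√(2121), so γ^2 - 122 = 2√(2121); squaring, (γ^2 - 122)^2 = 4·2121, i.e. γ^4 - 244γ^2 + 14884 - 8484 = 0, i.e. γ^4 - 244γ^2 + 6400 = 0. So γ is a root of x^4 - 244x^2 + 6400. This polynomial is irreducible over Q: it has no rational root (each ±√21 ± √101 is irrational), and any factorization into two quadratics over Q would force √(2121) ∈ Q (pairing opposite roots) or √21, √101 ∈ Q (other pairings), all impossible. Hence [Q(γ):Q] = 4 = [Q(√21, √101):Q], so Q(γ) = Q(√21, √101).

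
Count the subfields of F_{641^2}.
F_{641^2} has 2 subfields

The subfields of F_{p^n} are exactly the fields F_{p^d} for d | n (each is the fixed field of the unique index-d subgroup of Gal(F_{p^n}/F_p) ≅ Z/nZ). The divisors of n = 2 are {1, 2}, giving 2 subfields: F_{641^1}, F_{641^2}.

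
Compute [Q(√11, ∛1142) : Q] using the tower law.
[Q(√11, ∛1142) : Q] = 6

Let L = Q(√11, ∛1142). Since Q(√11) ⊂ L and [Q(√11):Q] = 2, the tower law gives 2 | [L:Q]. Likewise Q(∛1142) ⊂ L with [Q(∛1142):Q] = 3 (because 1142 is not a perfect cube), so 3 | [L:Q]. As gcd(2,3) = 1, [L:Q] is divisible by 6. Conversely L is generated over Q by √11 and ∛1142, so [L:Q] ≤ 2·3 = 6. Therefore [Q(√11, ∛1142) : Q] = 6.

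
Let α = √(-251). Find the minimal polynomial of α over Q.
m_α(x) = x^2 + 251

α satisfies α^2 + 251 = 0, so x^2 + 251 annihilates α. Since d = -251 is squarefree and ≠ 1, it is not a perfect square in Q, so x^2 + 251 has no rational root and is therefore irreducible over Q (a degree-2 polynomial over a field is irreducible iff it has no root). Hence m_α(x) = x^2 + 251.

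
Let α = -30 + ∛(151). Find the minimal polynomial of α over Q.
m_α(x) = x^3 + 90x^2 + 2700x + 26849

Set β = α + 30 = ∛(151), so β^3 = 151. Then (α + 30)^3 - 151 = 0, i.e. α is a root of g(x) = (x + 30)^3 - 151 = x^3 + 90x^2 + 2700x + 26849. Since g(x) = h(x + 30) where h(x) = x^3 - 151, and h is irreducible over Q (because 151 is not a perfect cube, so h has no rational root, and a monic cubic with no rational root is irreducible), g is also irreducible (irreducibility is preserved under the substitution x → x + 30). Hence m_α(x) = x^3 + 90x^2 + 2700x + 26849.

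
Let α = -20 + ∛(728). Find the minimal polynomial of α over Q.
m_α(x) = x^3 + 60x^2 + 1200x + 7272

Set β = α + 20 = ∛(728), so β^3 = 728. Then (α + 20)^3 - 728 = 0, i.e. α is a root of g(x) = (x + 20)^3 - 728 = x^3 + 60x^2 + 1200x + 7272. Since g(x) = h(x + 20) where h(x) = x^3 - 728, and h is irreducible over Q (because 728 is not a perfect cube, so h has no rational root, and a monic cubic with no rational root is irreducible), g is also irreducible (irreducibility is preserved under the substitution x → x + 20). Hence m_α(x) = x^3 + 60x^2 + 1200x + 7272.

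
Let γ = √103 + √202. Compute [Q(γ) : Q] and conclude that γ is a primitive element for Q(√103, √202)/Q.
[Q(γ) : Q] = 4 (equivalently, Q(γ) = Q(√103, √202))

Obviously Q(γ) ⊆ Q(√103, √202), and [Q(√103, √202):Q] = 4 (since 103, 202 are distinct squarefree integers > 1 with 20806 not a perfect square). To show equality we compute the minimal polynomial of γ. From γ = √103 + √202: γ^2 = 103 + 2√(20806) + 202 = 305 + 2√(20806), so γ^2 - 305 = 2√(20806); squaring, (γ^2 - 305)^2 = 4·20806, i.e. γ^4 - 610γ^2 + 93025 - 83224 = 0, i.e. γ^4 - 610γ^2 + 9801 = 0. So γ is a root of x^4 - 610x^2 + 9801. This polynomial is irreducible over Q: it has no rational root (each ±√103 ± √202 is irrational), and any factorization into two quadratics over Q would force √(20806) ∈ Q (pairing opposite roots) or √103, √202 ∈ Q (other pairings), all impossible. Hence [Q(γ):Q] = 4 = [Q(√103, √202):Q], so Q(γ) = Q(√103, √202).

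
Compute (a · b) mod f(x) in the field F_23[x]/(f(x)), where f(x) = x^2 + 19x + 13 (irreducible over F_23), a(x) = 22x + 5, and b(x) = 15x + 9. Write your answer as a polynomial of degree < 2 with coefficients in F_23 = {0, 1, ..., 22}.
a · b ≡ 6x + 10 (mod f(x))

Multiply in F_23[x]: a(x)·b(x) = (22x + 5)·(15x + 9) = 8x^2 + 20x + 22. This has degree ≥ 2, so divide by f(x) over F_23: 8x^2 + 20x + 22 = (8)·(x^2 + 19x + 13) + (6x + 10). Hence a·b ≡ 6x + 10 (mod f). (F_23[x]/(f) is a field with 23^2 = 529 elements since f is irreducible of degree 2.)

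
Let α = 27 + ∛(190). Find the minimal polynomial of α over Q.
m_α(x) = x^3 - 81x^2 + 2187x - 19873

Set β = α - 27 = ∛(190), so β^3 = 190. Then (α - 27)^3 - 190 = 0, i.e. α is a root of g(x) = (x - 27)^3 - 190 = x^3 - 81x^2 + 2187x - 19873. Since g(x) = h(x - 27) where h(x) = x^3 - 190, and h is irreducible over Q (because 190 is not a perfect cube, so h has no rational root, and a monic cubic with no rational root is irreducible), g is also irreducible (irreducibility is preserved under the substitution x → x - 27). Hence m_α(x) = x^3 - 81x^2 + 2187x - 19873.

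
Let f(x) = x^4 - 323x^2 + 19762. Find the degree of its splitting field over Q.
[K : Q] = 4

Solving the quadratic in x^2: x^2 = (323 ± √(323^2 - 4·19762))/2 = (323 ± √25281)/2 = (323 ± 159)/2, giving x^2 = 241 or x^2 = 82. So f(x) = (x^2 - 241)(x^2 - 82) and the roots of f are ±√241, ±√82. Hence the splitting field is K = Q(√241, √82). Since 241 and 82 are distinct squarefree integers > 1, their product 19762 is not a perfect square, so √82 ∉ Q(√241). By the tower law [K:Q] = [Q(√241,√82):Q(√241)] · [Q(√241):Q] = 2 · 2 = 4.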